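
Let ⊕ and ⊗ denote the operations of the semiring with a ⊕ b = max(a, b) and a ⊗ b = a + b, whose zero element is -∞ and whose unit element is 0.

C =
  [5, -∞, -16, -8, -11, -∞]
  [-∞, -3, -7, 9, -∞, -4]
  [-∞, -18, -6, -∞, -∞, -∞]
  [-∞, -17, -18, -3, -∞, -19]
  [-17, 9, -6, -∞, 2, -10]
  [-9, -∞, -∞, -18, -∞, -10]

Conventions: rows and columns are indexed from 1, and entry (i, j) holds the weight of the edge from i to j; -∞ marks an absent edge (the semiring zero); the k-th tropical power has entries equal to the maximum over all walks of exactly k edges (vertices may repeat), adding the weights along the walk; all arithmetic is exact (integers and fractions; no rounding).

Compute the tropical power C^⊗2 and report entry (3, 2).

C^⊗2:
  [10, -2, -11, -3, -6, -21]
  [-13, -6, -9, 6, -∞, -7]
  [-∞, -21, -12, -9, -∞, -22]
  [-28, -20, -21, -6, -∞, -21]
  [-12, 11, 2, 18, 4, 5]
  [-4, -35, -25, -17, -20, -20]
Key observation: the optimum is the walk 3->2->2, with weight (-18) + (-3) = -21.
Optimal value attained by: walk 3->2->2.
Answer: (C^⊗2)[3][2] = -21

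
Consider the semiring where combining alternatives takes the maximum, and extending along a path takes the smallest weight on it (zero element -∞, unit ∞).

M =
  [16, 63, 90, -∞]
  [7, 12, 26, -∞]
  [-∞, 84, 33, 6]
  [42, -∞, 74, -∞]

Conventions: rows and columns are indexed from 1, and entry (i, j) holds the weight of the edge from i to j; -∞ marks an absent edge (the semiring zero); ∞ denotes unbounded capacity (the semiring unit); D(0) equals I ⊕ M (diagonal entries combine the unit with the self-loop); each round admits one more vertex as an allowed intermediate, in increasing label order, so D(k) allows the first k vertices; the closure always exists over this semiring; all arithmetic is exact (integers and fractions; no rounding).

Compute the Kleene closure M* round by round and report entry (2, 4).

D(0):
  [∞, 63, 90, -∞]
  [7, ∞, 26, -∞]
  [-∞, 84, ∞, 6]
  [42, -∞, 74, ∞]
D(1):
  [∞, 63, 90, -∞]
  [7, ∞, 26, -∞]
  [-∞, 84, ∞, 6]
  [42, 42, 74, ∞]
D(2):
  [∞, 63, 90, -∞]
  [7, ∞, 26, -∞]
  [7, 84, ∞, 6]
  [42, 42, 74, ∞]
D(3):
  [∞, 84, 90, 6]
  [7, ∞, 26, 6]
  [7, 84, ∞, 6]
  [42, 74, 74, ∞]
D(4):
  [∞, 84, 90, 6]
  [7, ∞, 26, 6]
  [7, 84, ∞, 6]
  [42, 74, 74, ∞]
Answer: M*[2][4] = 6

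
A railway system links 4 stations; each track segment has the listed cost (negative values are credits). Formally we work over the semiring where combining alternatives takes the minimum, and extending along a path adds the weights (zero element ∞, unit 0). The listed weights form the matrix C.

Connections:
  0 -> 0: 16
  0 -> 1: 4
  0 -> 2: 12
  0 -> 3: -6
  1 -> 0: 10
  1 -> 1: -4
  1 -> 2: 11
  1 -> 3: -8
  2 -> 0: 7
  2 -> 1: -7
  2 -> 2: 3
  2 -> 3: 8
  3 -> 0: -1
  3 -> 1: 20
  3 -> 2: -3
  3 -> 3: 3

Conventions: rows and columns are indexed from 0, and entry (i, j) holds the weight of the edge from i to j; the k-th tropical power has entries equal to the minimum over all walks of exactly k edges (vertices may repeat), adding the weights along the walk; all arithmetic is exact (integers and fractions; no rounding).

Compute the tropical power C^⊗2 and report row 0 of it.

C^⊗2:
  [-7, 0, -9, -4]
  [-9, -8, -11, -12]
  [3, -11, 4, -15]
  [2, -10, 0, -7]
Answer: row 0 of C^⊗2 = [-7, 0, -9, -4]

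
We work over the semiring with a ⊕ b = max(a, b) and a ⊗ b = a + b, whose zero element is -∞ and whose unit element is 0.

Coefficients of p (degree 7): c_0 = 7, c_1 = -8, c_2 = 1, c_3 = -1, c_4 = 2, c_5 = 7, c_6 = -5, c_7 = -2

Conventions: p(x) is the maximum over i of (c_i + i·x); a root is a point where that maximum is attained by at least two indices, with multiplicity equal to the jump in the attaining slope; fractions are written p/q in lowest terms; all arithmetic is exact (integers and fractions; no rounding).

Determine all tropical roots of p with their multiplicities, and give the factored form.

hull edge (i=0, c=7) to (i=5, c=7): slope 0, span 5
hull edge (i=5, c=7) to (i=7, c=-2): slope -9/2, span 2
Factored form: p(x) = -2 ⊗ (x ⊕ 0) ⊗ (x ⊕ 0) ⊗ (x ⊕ 0) ⊗ (x ⊕ 0) ⊗ (x ⊕ 0) ⊗ (x ⊕ 9/2) ⊗ (x ⊕ 9/2)
Answer: roots = 0 (mult 5), 9/2 (mult 2)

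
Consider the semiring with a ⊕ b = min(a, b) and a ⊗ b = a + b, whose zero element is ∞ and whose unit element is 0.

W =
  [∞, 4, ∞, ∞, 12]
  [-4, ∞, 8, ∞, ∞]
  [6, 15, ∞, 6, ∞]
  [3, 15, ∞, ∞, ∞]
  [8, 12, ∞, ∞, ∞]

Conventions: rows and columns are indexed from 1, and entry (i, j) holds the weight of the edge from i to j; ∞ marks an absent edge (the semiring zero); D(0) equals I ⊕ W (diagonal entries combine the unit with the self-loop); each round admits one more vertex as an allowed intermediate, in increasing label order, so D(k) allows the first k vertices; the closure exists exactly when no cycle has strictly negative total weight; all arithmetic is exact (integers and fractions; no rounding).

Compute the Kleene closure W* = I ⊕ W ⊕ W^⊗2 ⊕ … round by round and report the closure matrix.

D(0):
  [0, 4, ∞, ∞, 12]
  [-4, 0, 8, ∞, ∞]
  [6, 15, 0, 6, ∞]
  [3, 15, ∞, 0, ∞]
  [8, 12, ∞, ∞, 0]
D(1):
  [0, 4, ∞, ∞, 12]
  [-4, 0, 8, ∞, 8]
  [6, 10, 0, 6, 18]
  [3, 7, ∞, 0, 15]
  [8, 12, ∞, ∞, 0]
D(2):
  [0, 4, 12, ∞, 12]
  [-4, 0, 8, ∞, 8]
  [6, 10, 0, 6, 18]
  [3, 7, 15, 0, 15]
  [8, 12, 20, ∞, 0]
D(3):
  [0, 4, 12, 18, 12]
  [-4, 0, 8, 14, 8]
  [6, 10, 0, 6, 18]
  [3, 7, 15, 0, 15]
  [8, 12, 20, 26, 0]
D(4):
  [0, 4, 12, 18, 12]
  [-4, 0, 8, 14, 8]
  [6, 10, 0, 6, 18]
  [3, 7, 15, 0, 15]
  [8, 12, 20, 26, 0]
D(5):
  [0, 4, 12, 18, 12]
  [-4, 0, 8, 14, 8]
  [6, 10, 0, 6, 18]
  [3, 7, 15, 0, 15]
  [8, 12, 20, 26, 0]
Answer: W* = [[0, 4, 12, 18, 12], [-4, 0, 8, 14, 8], [6, 10, 0, 6, 18], [3, 7, 15, 0, 15], [8, 12, 20, 26, 0]]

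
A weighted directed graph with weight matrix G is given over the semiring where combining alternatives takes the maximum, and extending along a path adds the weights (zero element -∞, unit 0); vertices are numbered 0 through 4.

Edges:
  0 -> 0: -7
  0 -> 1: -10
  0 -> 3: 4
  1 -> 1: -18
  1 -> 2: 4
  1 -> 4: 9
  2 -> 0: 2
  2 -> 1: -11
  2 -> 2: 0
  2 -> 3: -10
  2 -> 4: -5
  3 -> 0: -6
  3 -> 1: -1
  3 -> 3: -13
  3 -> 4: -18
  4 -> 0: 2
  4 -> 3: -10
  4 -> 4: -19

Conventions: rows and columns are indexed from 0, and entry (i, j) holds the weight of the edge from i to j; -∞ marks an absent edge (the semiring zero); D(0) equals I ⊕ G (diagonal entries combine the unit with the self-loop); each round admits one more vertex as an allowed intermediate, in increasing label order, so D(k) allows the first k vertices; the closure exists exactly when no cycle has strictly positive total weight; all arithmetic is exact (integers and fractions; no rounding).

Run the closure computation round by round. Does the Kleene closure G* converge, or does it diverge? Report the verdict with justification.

D(0):
  [0, -10, -∞, 4, -∞]
  [-∞, 0, 4, -∞, 9]
  [2, -11, 0, -10, -5]
  [-6, -1, -∞, 0, -18]
  [2, -∞, -∞, -10, 0]
D(1):
  [0, -10, -∞, 4, -∞]
  [-∞, 0, 4, -∞, 9]
  [2, -8, 0, 6, -5]
  [-6, -1, -∞, 0, -18]
  [2, -8, -∞, 6, 0]
Detection: at round 2, diagonal entry (4, 4) turns strictly positive.
Key observation: the cycle 4->0->1->4 has total weight 2 + (-10) + 9, which is strictly positive.
Answer: DIVERGES — positive cycle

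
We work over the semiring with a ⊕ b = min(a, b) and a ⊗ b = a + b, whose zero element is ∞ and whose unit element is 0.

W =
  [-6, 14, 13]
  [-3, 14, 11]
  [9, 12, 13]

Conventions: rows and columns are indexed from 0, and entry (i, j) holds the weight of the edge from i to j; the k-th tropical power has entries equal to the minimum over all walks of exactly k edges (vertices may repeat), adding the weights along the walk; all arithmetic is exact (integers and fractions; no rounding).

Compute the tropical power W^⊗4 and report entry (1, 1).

W^⊗2:
  [-12, 8, 7]
  [-9, 11, 10]
  [3, 23, 22]
W^⊗3:
  [-18, 2, 1]
  [-15, 5, 4]
  [-3, 17, 16]
W^⊗4:
  [-24, -4, -5]
  [-21, -1, -2]
  [-9, 11, 10]
Key observation: the optimum is the walk 1->0->0->0->1, with weight (-3) + (-6) + (-6) + 14 = -1.
Optimal value attained by: walk 1->0->0->0->1.
Answer: (W^⊗4)[1][1] = -1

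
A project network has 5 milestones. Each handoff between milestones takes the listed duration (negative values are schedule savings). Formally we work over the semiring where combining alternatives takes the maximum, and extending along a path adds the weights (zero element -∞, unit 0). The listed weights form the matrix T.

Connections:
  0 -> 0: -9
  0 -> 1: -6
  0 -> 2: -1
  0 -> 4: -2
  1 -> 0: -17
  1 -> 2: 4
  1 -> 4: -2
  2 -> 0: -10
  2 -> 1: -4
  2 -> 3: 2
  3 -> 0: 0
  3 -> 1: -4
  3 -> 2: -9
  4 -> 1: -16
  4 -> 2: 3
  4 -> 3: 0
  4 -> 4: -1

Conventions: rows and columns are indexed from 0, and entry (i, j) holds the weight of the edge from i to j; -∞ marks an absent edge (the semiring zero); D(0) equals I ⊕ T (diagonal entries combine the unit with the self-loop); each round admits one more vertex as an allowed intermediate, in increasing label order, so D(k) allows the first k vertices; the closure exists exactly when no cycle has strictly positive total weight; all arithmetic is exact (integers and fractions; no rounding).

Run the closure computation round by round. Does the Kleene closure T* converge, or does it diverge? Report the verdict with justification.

D(0):
  [0, -6, -1, -∞, -2]
  [-17, 0, 4, -∞, -2]
  [-10, -4, 0, 2, -∞]
  [0, -4, -9, 0, -∞]
  [-∞, -16, 3, 0, 0]
D(1):
  [0, -6, -1, -∞, -2]
  [-17, 0, 4, -∞, -2]
  [-10, -4, 0, 2, -12]
  [0, -4, -1, 0, -2]
  [-∞, -16, 3, 0, 0]
D(2):
  [0, -6, -1, -∞, -2]
  [-17, 0, 4, -∞, -2]
  [-10, -4, 0, 2, -6]
  [0, -4, 0, 0, -2]
  [-33, -16, 3, 0, 0]
Detection: at round 3, diagonal entry (3, 3) turns strictly positive.
Key observation: the cycle 3->0->2->3 has total weight 0 + (-1) + 2, which is strictly positive.
Answer: DIVERGES — positive cycle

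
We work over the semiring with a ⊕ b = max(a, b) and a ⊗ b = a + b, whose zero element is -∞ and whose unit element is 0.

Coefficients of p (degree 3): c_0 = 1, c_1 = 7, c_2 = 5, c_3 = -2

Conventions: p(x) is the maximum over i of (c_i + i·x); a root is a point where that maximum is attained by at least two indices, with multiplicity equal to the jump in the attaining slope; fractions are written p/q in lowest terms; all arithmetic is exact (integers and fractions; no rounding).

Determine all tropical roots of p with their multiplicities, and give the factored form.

hull edge (i=0, c=1) to (i=1, c=7): slope 6, span 1
hull edge (i=1, c=7) to (i=2, c=5): slope -2, span 1
hull edge (i=2, c=5) to (i=3, c=-2): slope -7, span 1
Factored form: p(x) = -2 ⊗ (x ⊕ (-6)) ⊗ (x ⊕ 2) ⊗ (x ⊕ 7)
Answer: roots = -6 (mult 1), 2 (mult 1), 7 (mult 1)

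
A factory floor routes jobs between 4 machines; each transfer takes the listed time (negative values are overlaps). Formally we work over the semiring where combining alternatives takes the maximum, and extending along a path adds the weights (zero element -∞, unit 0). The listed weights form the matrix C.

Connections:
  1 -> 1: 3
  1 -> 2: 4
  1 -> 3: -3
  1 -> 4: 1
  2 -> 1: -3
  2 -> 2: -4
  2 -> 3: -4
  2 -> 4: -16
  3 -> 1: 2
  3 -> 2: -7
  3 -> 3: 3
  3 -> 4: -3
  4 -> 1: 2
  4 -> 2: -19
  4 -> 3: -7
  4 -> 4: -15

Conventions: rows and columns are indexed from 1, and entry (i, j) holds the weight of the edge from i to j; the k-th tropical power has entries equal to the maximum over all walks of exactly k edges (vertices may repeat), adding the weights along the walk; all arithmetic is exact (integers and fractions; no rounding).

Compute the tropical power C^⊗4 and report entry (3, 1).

C^⊗2:
  [6, 7, 0, 4]
  [0, 1, -1, -2]
  [5, 6, 6, 3]
  [5, 6, -1, 3]
C^⊗3:
  [9, 10, 3, 7]
  [3, 4, 2, 1]
  [8, 9, 9, 6]
  [8, 9, 2, 6]
C^⊗4:
  [12, 13, 6, 10]
  [6, 7, 5, 4]
  [11, 12, 12, 9]
  [11, 12, 5, 9]
Key observation: the optimum is the walk 3->1->1->1->1, with weight 2 + 3 + 3 + 3 = 11.
Optimal value attained by: walk 3->1->1->1->1.
Answer: (C^⊗4)[3][1] = 11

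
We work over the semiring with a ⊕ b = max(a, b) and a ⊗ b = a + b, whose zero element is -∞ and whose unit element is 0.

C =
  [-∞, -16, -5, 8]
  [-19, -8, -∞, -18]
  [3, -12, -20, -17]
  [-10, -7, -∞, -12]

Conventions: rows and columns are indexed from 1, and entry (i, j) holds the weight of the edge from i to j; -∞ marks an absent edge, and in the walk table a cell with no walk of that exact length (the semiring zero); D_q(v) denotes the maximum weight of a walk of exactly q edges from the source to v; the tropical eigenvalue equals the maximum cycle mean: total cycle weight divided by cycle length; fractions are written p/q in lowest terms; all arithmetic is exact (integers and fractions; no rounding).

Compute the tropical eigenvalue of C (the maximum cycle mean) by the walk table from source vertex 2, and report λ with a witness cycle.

q=0: [-∞, 0, -∞, -∞]
q=1: [-19, -8, -∞, -18]
q=2: [-27, -16, -24, -11]
q=3: [-21, -18, -32, -19]
q=4: [-29, -26, -26, -13]
Optimal cycle mean attained by: cycle 1->3->1, total (-5) + 3, length 2.
Answer: λ = -1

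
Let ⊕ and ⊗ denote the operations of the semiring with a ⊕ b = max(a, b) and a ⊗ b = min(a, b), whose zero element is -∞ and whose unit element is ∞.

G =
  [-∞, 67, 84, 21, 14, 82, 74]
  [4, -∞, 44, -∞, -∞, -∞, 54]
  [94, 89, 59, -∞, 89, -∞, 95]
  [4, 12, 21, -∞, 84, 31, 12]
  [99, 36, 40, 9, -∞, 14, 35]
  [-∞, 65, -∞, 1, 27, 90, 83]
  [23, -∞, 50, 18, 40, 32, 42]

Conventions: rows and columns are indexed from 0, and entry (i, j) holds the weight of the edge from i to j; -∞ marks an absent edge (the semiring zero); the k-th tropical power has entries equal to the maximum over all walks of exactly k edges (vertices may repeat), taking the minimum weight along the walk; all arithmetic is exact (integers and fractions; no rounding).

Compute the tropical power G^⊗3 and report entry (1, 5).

G^⊗2:
  [84, 84, 59, 18, 84, 82, 84]
  [44, 44, 50, 18, 44, 32, 44]
  [89, 67, 84, 21, 59, 82, 74]
  [84, 36, 40, 12, 27, 31, 35]
  [40, 67, 84, 21, 40, 82, 74]
  [27, 65, 50, 18, 40, 90, 83]
  [50, 50, 50, 21, 50, 32, 50]
G^⊗3:
  [84, 67, 84, 21, 59, 82, 82]
  [50, 50, 50, 21, 50, 44, 50]
  [84, 84, 84, 21, 84, 82, 84]
  [40, 67, 84, 21, 40, 82, 74]
  [84, 84, 59, 21, 84, 82, 84]
  [50, 65, 50, 21, 50, 90, 83]
  [50, 50, 50, 21, 50, 50, 50]
Key observation: the optimum is the walk 1->2->0->5, with weight 44 min 94 min 82 = 44.
Optimal value attained by: walk 1->2->0->5.
Answer: (G^⊗3)[1][5] = 44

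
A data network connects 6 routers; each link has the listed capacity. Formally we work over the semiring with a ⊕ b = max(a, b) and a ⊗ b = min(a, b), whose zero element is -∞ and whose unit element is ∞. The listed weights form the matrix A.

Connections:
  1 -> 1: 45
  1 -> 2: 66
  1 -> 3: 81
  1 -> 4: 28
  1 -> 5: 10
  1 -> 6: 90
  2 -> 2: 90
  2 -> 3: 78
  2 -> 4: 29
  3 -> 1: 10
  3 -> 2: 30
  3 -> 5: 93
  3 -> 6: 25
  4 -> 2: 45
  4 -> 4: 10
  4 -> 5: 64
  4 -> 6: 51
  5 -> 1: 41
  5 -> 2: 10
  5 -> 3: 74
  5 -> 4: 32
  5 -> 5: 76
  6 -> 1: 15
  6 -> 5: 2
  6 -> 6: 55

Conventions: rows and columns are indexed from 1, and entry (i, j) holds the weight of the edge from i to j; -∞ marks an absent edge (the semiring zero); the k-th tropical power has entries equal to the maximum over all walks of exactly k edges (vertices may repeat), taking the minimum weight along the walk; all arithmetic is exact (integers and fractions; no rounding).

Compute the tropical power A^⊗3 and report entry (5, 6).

A^⊗2:
  [45, 66, 66, 29, 81, 55]
  [10, 90, 78, 29, 78, 29]
  [41, 30, 74, 32, 76, 25]
  [41, 45, 64, 32, 64, 51]
  [41, 41, 74, 32, 76, 41]
  [15, 15, 15, 15, 10, 55]
A^⊗3:
  [45, 66, 74, 32, 76, 55]
  [41, 90, 78, 32, 78, 29]
  [41, 41, 74, 32, 76, 41]
  [41, 45, 64, 32, 64, 51]
  [41, 41, 74, 32, 76, 41]
  [15, 15, 15, 15, 15, 55]
Key observation: the optimum is the walk 5->1->6->6, with weight 41 min 90 min 55 = 41.
Optimal value attained by: walk 5->1->6->6.
Answer: (A^⊗3)[5][6] = 41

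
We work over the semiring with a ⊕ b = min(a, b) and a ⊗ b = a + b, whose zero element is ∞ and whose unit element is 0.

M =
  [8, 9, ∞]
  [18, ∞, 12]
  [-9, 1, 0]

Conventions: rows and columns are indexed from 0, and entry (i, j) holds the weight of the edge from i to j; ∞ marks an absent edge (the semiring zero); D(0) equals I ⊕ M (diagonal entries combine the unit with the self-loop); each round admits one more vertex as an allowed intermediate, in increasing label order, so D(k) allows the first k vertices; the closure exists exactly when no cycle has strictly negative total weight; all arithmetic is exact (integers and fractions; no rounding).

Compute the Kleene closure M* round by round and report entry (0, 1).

D(0):
  [0, 9, ∞]
  [18, 0, 12]
  [-9, 1, 0]
D(1):
  [0, 9, ∞]
  [18, 0, 12]
  [-9, 0, 0]
D(2):
  [0, 9, 21]
  [18, 0, 12]
  [-9, 0, 0]
D(3):
  [0, 9, 21]
  [3, 0, 12]
  [-9, 0, 0]
Answer: M*[0][1] = 9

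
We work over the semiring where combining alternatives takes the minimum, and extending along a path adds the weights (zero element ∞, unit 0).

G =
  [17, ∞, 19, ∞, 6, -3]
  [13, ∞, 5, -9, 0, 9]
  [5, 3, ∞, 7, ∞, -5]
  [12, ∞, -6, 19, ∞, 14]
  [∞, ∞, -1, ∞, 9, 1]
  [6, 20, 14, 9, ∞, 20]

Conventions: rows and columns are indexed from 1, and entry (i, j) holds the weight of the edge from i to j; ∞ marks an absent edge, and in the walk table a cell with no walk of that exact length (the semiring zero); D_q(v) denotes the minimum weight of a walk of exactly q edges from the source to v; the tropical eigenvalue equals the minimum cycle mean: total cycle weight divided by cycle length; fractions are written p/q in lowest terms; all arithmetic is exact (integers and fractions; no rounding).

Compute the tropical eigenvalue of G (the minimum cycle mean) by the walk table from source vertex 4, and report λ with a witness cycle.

q=0: [∞, ∞, ∞, 0, ∞, ∞]
q=1: [12, ∞, -6, 19, ∞, 14]
q=2: [-1, -3, 13, 1, 18, -11]
q=3: [-5, 9, -5, -12, -3, -4]
q=4: [0, -2, -18, 0, 1, -10]
q=5: [-13, -15, -6, -11, -2, -23]
q=6: [-17, -3, -17, -24, -15, -16]
Optimal cycle mean attained by: cycle 2->4->3->2, total (-9) + (-6) + 3, length 3.
Answer: λ = -4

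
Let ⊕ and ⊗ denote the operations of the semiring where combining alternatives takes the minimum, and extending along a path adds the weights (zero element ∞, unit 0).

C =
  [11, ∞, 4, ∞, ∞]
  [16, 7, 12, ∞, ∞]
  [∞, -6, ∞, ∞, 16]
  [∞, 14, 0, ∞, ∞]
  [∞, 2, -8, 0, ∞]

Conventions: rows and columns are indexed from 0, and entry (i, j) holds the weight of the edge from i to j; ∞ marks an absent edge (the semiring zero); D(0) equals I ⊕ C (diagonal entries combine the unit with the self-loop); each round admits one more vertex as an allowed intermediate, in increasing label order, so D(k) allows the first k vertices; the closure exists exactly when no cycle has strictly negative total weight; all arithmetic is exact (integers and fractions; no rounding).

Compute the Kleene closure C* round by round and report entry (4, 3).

D(0):
  [0, ∞, 4, ∞, ∞]
  [16, 0, 12, ∞, ∞]
  [∞, -6, 0, ∞, 16]
  [∞, 14, 0, 0, ∞]
  [∞, 2, -8, 0, 0]
D(1):
  [0, ∞, 4, ∞, ∞]
  [16, 0, 12, ∞, ∞]
  [∞, -6, 0, ∞, 16]
  [∞, 14, 0, 0, ∞]
  [∞, 2, -8, 0, 0]
D(2):
  [0, ∞, 4, ∞, ∞]
  [16, 0, 12, ∞, ∞]
  [10, -6, 0, ∞, 16]
  [30, 14, 0, 0, ∞]
  [18, 2, -8, 0, 0]
D(3):
  [0, -2, 4, ∞, 20]
  [16, 0, 12, ∞, 28]
  [10, -6, 0, ∞, 16]
  [10, -6, 0, 0, 16]
  [2, -14, -8, 0, 0]
D(4):
  [0, -2, 4, ∞, 20]
  [16, 0, 12, ∞, 28]
  [10, -6, 0, ∞, 16]
  [10, -6, 0, 0, 16]
  [2, -14, -8, 0, 0]
D(5):
  [0, -2, 4, 20, 20]
  [16, 0, 12, 28, 28]
  [10, -6, 0, 16, 16]
  [10, -6, 0, 0, 16]
  [2, -14, -8, 0, 0]
Answer: C*[4][3] = 0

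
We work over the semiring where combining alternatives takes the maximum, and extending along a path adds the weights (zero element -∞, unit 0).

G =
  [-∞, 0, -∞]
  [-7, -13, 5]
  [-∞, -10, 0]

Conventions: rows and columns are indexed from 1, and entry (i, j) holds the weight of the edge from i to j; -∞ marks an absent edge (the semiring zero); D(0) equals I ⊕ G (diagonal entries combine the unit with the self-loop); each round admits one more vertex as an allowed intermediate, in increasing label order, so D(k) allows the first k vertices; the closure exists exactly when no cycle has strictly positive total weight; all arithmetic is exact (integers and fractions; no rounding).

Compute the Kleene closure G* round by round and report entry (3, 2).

D(0):
  [0, 0, -∞]
  [-7, 0, 5]
  [-∞, -10, 0]
D(1):
  [0, 0, -∞]
  [-7, 0, 5]
  [-∞, -10, 0]
D(2):
  [0, 0, 5]
  [-7, 0, 5]
  [-17, -10, 0]
D(3):
  [0, 0, 5]
  [-7, 0, 5]
  [-17, -10, 0]
Answer: G*[3][2] = -10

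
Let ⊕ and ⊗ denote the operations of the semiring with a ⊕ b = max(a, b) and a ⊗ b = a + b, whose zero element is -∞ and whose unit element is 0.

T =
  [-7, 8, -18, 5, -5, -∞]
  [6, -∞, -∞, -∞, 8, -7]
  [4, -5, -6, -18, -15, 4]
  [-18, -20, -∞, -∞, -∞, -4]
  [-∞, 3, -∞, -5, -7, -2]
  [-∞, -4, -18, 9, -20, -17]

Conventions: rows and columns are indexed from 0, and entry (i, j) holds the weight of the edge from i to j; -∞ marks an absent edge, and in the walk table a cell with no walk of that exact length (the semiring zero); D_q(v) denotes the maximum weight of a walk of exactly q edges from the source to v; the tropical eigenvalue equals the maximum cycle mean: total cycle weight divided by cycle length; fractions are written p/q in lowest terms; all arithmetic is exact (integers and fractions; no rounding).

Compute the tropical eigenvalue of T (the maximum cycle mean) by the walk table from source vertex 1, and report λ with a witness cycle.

q=0: [-∞, 0, -∞, -∞, -∞, -∞]
q=1: [6, -∞, -∞, -∞, 8, -7]
q=2: [-1, 14, -12, 11, 1, 6]
q=3: [20, 7, -12, 15, 22, 7]
q=4: [13, 28, 2, 25, 15, 20]
q=5: [34, 21, 2, 29, 36, 21]
q=6: [27, 42, 16, 39, 29, 34]
Optimal cycle mean attained by: cycle 0->1->0, total 8 + 6, length 2.
Answer: λ = 7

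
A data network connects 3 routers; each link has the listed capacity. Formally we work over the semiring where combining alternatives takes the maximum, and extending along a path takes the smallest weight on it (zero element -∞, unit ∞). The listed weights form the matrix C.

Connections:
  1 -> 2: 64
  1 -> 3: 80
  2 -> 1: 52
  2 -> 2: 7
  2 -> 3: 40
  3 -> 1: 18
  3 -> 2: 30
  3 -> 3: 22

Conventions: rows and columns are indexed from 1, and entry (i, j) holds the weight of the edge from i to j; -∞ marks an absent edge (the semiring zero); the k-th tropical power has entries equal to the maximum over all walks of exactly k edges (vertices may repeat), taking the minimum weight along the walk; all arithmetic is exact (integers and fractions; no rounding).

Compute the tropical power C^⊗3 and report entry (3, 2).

C^⊗2:
  [52, 30, 40]
  [18, 52, 52]
  [30, 22, 30]
C^⊗3:
  [30, 52, 52]
  [52, 30, 40]
  [22, 30, 30]
Key observation: the optimum is the walk 3->2->1->2, with weight 30 min 52 min 64 = 30.
Optimal value attained by: walk 3->2->1->2.
Answer: (C^⊗3)[3][2] = 30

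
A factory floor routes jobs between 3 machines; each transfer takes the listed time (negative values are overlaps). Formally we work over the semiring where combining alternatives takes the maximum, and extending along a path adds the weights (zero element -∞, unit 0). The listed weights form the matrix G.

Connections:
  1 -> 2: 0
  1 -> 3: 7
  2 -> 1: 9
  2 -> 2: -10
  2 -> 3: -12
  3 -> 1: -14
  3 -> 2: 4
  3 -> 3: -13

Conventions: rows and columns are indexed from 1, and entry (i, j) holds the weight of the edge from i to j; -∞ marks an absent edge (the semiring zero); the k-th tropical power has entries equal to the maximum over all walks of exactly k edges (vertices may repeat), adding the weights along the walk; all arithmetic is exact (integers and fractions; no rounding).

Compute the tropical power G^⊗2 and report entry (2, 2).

G^⊗2:
  [9, 11, -6]
  [-1, 9, 16]
  [13, -6, -7]
Key observation: the optimum is the walk 2->1->2, with weight 9 + 0 = 9.
Optimal value attained by: walk 2->1->2.
Answer: (G^⊗2)[2][2] = 9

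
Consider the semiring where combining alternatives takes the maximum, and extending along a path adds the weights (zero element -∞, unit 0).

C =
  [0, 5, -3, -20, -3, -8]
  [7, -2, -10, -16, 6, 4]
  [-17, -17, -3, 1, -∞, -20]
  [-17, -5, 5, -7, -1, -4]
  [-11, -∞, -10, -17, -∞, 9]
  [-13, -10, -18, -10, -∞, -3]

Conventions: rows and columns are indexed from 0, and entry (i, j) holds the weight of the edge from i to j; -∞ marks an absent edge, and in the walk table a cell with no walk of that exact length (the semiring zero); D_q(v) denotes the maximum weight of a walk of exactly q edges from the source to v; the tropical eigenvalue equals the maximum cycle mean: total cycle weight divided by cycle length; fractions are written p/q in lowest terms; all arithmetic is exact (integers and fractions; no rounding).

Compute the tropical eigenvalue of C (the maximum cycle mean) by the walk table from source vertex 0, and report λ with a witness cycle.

q=0: [0, -∞, -∞, -∞, -∞, -∞]
q=1: [0, 5, -3, -20, -3, -8]
q=2: [12, 5, -3, -2, 11, 9]
q=3: [12, 17, 9, -1, 11, 20]
q=4: [24, 17, 9, 10, 23, 21]
q=5: [24, 29, 21, 11, 23, 32]
q=6: [36, 29, 21, 22, 35, 33]
Optimal cycle mean attained by: cycle 0->1->0, total 5 + 7, length 2.
Answer: λ = 6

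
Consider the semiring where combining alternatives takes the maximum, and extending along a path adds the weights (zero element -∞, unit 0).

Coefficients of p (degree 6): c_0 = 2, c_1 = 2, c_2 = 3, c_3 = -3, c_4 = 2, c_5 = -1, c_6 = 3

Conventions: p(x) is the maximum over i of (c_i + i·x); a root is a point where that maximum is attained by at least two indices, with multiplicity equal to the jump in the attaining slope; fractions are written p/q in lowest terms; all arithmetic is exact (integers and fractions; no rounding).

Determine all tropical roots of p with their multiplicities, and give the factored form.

hull edge (i=0, c=2) to (i=2, c=3): slope 1/2, span 2
hull edge (i=2, c=3) to (i=6, c=3): slope 0, span 4
Factored form: p(x) = 3 ⊗ (x ⊕ (-1/2)) ⊗ (x ⊕ (-1/2)) ⊗ (x ⊕ 0) ⊗ (x ⊕ 0) ⊗ (x ⊕ 0) ⊗ (x ⊕ 0)
Answer: roots = -1/2 (mult 2), 0 (mult 4)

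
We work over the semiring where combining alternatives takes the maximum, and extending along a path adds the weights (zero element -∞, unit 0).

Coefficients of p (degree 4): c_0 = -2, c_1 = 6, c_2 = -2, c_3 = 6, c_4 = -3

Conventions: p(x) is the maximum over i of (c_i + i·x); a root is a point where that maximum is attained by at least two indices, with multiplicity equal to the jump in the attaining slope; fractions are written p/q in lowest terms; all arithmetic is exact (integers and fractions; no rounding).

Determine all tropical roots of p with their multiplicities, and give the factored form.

hull edge (i=0, c=-2) to (i=1, c=6): slope 8, span 1
hull edge (i=1, c=6) to (i=3, c=6): slope 0, span 2
hull edge (i=3, c=6) to (i=4, c=-3): slope -9, span 1
Factored form: p(x) = -3 ⊗ (x ⊕ (-8)) ⊗ (x ⊕ 0) ⊗ (x ⊕ 0) ⊗ (x ⊕ 9)
Answer: roots = -8 (mult 1), 0 (mult 2), 9 (mult 1)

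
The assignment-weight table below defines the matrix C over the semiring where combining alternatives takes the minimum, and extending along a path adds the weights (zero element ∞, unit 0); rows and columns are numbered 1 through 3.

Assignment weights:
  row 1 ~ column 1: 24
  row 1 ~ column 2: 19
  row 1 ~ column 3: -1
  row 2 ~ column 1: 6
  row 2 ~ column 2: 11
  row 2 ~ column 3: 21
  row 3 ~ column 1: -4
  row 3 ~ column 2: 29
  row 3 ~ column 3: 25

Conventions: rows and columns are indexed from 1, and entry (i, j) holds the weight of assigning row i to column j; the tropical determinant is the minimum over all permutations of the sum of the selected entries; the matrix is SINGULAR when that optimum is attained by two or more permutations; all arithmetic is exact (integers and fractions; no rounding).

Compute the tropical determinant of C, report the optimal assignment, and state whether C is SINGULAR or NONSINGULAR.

σ = (1, 2, 3): 24 + 11 + 25 = 60
σ = (1, 3, 2): 24 + 21 + 29 = 74
σ = (2, 1, 3): 19 + 6 + 25 = 50
σ = (2, 3, 1): 19 + 21 + (-4) = 36
σ = (3, 1, 2): (-1) + 6 + 29 = 34
σ = (3, 2, 1): (-1) + 11 + (-4) = 6
Optimal value attained by: σ = (3, 2, 1).
Answer: det⊕(C) = 6; verdict: NONSINGULAR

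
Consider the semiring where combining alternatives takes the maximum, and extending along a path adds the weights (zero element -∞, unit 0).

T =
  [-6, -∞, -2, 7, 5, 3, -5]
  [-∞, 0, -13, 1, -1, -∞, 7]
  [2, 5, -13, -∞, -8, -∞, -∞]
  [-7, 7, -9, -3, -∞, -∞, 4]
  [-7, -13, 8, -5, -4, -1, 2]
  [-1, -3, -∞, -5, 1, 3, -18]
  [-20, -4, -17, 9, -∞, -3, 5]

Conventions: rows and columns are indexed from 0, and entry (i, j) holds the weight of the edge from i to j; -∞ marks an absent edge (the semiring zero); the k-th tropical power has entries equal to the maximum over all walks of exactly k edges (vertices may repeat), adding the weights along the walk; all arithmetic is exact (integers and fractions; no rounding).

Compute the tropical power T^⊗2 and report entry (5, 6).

T^⊗2:
  [2, 14, 13, 4, 4, 6, 11]
  [-6, 8, 7, 16, -1, 4, 12]
  [-4, 5, 0, 9, 7, 5, 12]
  [-7, 7, -6, 13, 6, 1, 14]
  [10, 13, 4, 11, 0, 2, 7]
  [2, 2, 9, 6, 4, 6, 4]
  [2, 16, 0, 14, -2, 2, 13]
Key observation: the optimum is the walk 5->1->6, with weight (-3) + 7 = 4.
Optimal value attained by: walk 5->1->6.
Answer: (T^⊗2)[5][6] = 4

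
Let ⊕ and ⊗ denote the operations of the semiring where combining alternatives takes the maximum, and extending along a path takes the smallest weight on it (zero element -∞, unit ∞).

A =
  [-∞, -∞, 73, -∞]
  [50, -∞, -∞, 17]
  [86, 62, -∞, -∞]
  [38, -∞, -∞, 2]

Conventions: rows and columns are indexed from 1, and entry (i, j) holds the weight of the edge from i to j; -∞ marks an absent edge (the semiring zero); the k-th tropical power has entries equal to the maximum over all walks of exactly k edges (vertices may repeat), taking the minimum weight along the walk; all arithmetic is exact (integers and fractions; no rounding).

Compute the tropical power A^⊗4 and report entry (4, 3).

A^⊗2:
  [73, 62, -∞, -∞]
  [17, -∞, 50, 2]
  [50, -∞, 73, 17]
  [2, -∞, 38, 2]
A^⊗3:
  [50, -∞, 73, 17]
  [50, 50, 17, 2]
  [73, 62, 50, 2]
  [38, 38, 2, 2]
A^⊗4:
  [73, 62, 50, 2]
  [50, 17, 50, 17]
  [50, 50, 73, 17]
  [38, 2, 38, 17]
Key observation: the optimum is the walk 4->1->3->1->3, with weight 38 min 73 min 86 min 73 = 38.
Optimal value attained by: walk 4->1->3->1->3.
Answer: (A^⊗4)[4][3] = 38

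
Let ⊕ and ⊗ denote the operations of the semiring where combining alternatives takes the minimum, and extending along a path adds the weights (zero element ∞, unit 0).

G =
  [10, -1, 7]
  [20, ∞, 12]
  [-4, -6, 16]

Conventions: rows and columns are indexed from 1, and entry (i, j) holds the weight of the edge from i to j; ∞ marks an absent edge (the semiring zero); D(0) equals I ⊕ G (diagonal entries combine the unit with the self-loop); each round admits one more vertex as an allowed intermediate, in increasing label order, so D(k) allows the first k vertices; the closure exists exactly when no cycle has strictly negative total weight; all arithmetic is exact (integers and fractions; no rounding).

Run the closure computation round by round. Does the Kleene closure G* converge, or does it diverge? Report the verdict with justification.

D(0):
  [0, -1, 7]
  [20, 0, 12]
  [-4, -6, 0]
D(1):
  [0, -1, 7]
  [20, 0, 12]
  [-4, -6, 0]
D(2):
  [0, -1, 7]
  [20, 0, 12]
  [-4, -6, 0]
D(3):
  [0, -1, 7]
  [8, 0, 12]
  [-4, -6, 0]
Key observation: every diagonal entry stays at the unit through all rounds, so no improving cycle exists.
Answer: CONVERGES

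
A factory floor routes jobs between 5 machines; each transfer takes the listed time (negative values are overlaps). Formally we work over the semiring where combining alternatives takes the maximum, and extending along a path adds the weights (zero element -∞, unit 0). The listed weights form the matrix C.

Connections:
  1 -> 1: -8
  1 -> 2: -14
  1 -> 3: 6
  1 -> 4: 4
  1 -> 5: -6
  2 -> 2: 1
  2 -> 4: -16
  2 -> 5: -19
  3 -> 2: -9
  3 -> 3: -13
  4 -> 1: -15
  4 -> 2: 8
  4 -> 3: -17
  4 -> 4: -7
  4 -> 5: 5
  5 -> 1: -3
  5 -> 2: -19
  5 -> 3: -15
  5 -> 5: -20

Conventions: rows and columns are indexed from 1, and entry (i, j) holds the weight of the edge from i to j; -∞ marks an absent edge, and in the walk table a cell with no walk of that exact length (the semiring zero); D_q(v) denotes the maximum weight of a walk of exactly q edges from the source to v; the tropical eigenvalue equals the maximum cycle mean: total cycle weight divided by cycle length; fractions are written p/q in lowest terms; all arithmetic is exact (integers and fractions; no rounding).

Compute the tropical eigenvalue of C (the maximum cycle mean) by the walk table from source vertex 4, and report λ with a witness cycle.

q=0: [-∞, -∞, -∞, 0, -∞]
q=1: [-15, 8, -17, -7, 5]
q=2: [2, 9, -9, -8, -2]
q=3: [-5, 10, 8, 6, -3]
q=4: [-6, 14, 1, -1, 11]
q=5: [8, 15, 0, -2, 4]
Optimal cycle mean attained by: cycle 1->4->5->1, total 4 + 5 + (-3), length 3.
Answer: λ = 2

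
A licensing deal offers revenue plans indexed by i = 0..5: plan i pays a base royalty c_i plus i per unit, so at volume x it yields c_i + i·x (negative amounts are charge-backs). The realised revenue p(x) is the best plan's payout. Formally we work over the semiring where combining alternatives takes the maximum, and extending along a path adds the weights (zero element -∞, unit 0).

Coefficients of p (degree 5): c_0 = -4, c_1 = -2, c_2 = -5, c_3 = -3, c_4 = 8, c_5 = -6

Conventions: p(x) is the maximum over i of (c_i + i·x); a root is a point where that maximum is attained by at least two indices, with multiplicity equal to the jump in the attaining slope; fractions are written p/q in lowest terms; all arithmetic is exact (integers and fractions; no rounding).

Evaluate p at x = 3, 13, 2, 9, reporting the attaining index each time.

p(3) = max(-4+0·3=-4, -2+1·3=1, -5+2·3=1, -3+3·3=6, 8+4·3=20, -6+5·3=9) = 20 (attained by i=4)
p(13) = max(-4+0·13=-4, -2+1·13=11, -5+2·13=21, -3+3·13=36, 8+4·13=60, -6+5·13=59) = 60 (attained by i=4)
p(2) = max(-4+0·2=-4, -2+1·2=0, -5+2·2=-1, -3+3·2=3, 8+4·2=16, -6+5·2=4) = 16 (attained by i=4)
p(9) = max(-4+0·9=-4, -2+1·9=7, -5+2·9=13, -3+3·9=24, 8+4·9=44, -6+5·9=39) = 44 (attained by i=4)
Answer: p(3) = 20; p(13) = 60; p(2) = 16; p(9) = 44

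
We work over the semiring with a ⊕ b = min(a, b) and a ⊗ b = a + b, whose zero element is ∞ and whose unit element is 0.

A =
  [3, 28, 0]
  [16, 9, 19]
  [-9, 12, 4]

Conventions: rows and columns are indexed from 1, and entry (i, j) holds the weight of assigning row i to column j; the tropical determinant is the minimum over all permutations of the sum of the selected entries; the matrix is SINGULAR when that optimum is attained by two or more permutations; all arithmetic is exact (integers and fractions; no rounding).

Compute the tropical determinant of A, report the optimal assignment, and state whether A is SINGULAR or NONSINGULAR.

σ = (1, 2, 3): 3 + 9 + 4 = 16
σ = (1, 3, 2): 3 + 19 + 12 = 34
σ = (2, 1, 3): 28 + 16 + 4 = 48
σ = (2, 3, 1): 28 + 19 + (-9) = 38
σ = (3, 1, 2): 0 + 16 + 12 = 28
σ = (3, 2, 1): 0 + 9 + (-9) = 0
Optimal value attained by: σ = (3, 2, 1).
Answer: det⊕(A) = 0; verdict: NONSINGULAR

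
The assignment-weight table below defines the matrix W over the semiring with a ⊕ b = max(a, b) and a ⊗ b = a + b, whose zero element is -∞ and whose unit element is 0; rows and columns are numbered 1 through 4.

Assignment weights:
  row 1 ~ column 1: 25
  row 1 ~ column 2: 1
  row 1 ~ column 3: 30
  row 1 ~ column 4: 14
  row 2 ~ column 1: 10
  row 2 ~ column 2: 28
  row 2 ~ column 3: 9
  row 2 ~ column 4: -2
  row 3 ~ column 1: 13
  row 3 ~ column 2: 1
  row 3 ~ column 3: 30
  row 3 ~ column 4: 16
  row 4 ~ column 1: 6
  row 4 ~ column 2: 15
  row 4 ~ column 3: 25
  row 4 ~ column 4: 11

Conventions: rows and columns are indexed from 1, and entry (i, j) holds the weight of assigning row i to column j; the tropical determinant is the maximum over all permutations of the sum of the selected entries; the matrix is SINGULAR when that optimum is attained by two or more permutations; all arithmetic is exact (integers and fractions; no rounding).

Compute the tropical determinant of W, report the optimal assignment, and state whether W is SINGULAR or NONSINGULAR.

σ = (1, 2, 3, 4): 25 + 28 + 30 + 11 = 94
σ = (1, 2, 4, 3): 25 + 28 + 16 + 25 = 94
σ = (1, 3, 2, 4): 25 + 9 + 1 + 11 = 46
σ = (1, 3, 4, 2): 25 + 9 + 16 + 15 = 65
σ = (1, 4, 2, 3): 25 + (-2) + 1 + 25 = 49
σ = (1, 4, 3, 2): 25 + (-2) + 30 + 15 = 68
σ = (2, 1, 3, 4): 1 + 10 + 30 + 11 = 52
σ = (2, 1, 4, 3): 1 + 10 + 16 + 25 = 52
σ = (2, 3, 1, 4): 1 + 9 + 13 + 11 = 34
σ = (2, 3, 4, 1): 1 + 9 + 16 + 6 = 32
σ = (2, 4, 1, 3): 1 + (-2) + 13 + 25 = 37
σ = (2, 4, 3, 1): 1 + (-2) + 30 + 6 = 35
σ = (3, 1, 2, 4): 30 + 10 + 1 + 11 = 52
σ = (3, 1, 4, 2): 30 + 10 + 16 + 15 = 71
σ = (3, 2, 1, 4): 30 + 28 + 13 + 11 = 82
σ = (3, 2, 4, 1): 30 + 28 + 16 + 6 = 80
σ = (3, 4, 1, 2): 30 + (-2) + 13 + 15 = 56
σ = (3, 4, 2, 1): 30 + (-2) + 1 + 6 = 35
σ = (4, 1, 2, 3): 14 + 10 + 1 + 25 = 50
σ = (4, 1, 3, 2): 14 + 10 + 30 + 15 = 69
σ = (4, 2, 1, 3): 14 + 28 + 13 + 25 = 80
σ = (4, 2, 3, 1): 14 + 28 + 30 + 6 = 78
σ = (4, 3, 1, 2): 14 + 9 + 13 + 15 = 51
σ = (4, 3, 2, 1): 14 + 9 + 1 + 6 = 30
Optimal value attained by: σ = (1, 2, 3, 4).
Answer: det⊕(W) = 94; verdict: SINGULAR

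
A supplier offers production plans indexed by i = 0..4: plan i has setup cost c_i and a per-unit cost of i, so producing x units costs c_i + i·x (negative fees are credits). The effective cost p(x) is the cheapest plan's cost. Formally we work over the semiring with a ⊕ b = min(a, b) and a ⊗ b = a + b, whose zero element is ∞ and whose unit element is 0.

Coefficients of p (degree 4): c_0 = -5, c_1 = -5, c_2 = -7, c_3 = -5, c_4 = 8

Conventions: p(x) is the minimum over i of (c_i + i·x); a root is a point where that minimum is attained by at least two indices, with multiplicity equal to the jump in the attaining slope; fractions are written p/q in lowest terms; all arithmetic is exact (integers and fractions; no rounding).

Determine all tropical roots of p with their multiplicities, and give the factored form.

hull edge (i=0, c=-5) to (i=2, c=-7): slope -1, span 2
hull edge (i=2, c=-7) to (i=3, c=-5): slope 2, span 1
hull edge (i=3, c=-5) to (i=4, c=8): slope 13, span 1
Factored form: p(x) = 8 ⊗ (x ⊕ (-13)) ⊗ (x ⊕ (-2)) ⊗ (x ⊕ 1) ⊗ (x ⊕ 1)
Answer: roots = -13 (mult 1), -2 (mult 1), 1 (mult 2)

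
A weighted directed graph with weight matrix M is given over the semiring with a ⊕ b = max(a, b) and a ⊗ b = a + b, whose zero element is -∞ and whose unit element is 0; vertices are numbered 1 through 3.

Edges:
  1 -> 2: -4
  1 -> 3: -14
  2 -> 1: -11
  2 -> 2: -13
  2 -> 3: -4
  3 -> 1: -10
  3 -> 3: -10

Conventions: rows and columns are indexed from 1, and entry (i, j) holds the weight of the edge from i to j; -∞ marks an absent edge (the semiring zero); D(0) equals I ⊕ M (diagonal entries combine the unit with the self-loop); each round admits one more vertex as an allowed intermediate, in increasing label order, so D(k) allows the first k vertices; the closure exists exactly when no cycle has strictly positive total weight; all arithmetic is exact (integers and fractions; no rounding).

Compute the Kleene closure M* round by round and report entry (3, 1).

D(0):
  [0, -4, -14]
  [-11, 0, -4]
  [-10, -∞, 0]
D(1):
  [0, -4, -14]
  [-11, 0, -4]
  [-10, -14, 0]
D(2):
  [0, -4, -8]
  [-11, 0, -4]
  [-10, -14, 0]
D(3):
  [0, -4, -8]
  [-11, 0, -4]
  [-10, -14, 0]
Answer: M*[3][1] = -10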